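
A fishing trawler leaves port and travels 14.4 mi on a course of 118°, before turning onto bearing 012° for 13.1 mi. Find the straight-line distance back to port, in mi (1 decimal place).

16.6 mi

Leg 1 (118°, 14.4 mi): east 14.4 sin 118° = 12.71, north 14.4 cos 118° = -6.76
Leg 2 (012°, 13.1 mi): east 13.1 sin 12° = 2.72, north 13.1 cos 12° = 12.81
Net: 15.44 east, 6.05 north. Distance = √((15.44)² + (6.05)²) = 16.582 mi.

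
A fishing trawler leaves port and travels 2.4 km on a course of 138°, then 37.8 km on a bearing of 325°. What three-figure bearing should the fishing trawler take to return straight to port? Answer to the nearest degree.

Leg 1 (138°, 2.4 km): east 2.4 sin 138° = 1.61, north 2.4 cos 138° = -1.78
Leg 2 (325°, 37.8 km): east 37.8 sin 325° = -21.68, north 37.8 cos 325° = 30.96
Net displacement: -20.08 east, 29.18 north. Direction back to start is (20.08, -29.18): bearing = atan2(20.08, -29.18) mod 360° = 145.47° ≈ 145°.

145°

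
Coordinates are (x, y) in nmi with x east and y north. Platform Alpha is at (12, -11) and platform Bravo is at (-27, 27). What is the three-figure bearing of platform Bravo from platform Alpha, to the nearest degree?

Δeast = -27 − 12 = -39.00; Δnorth = 27 − -11 = 38.00.
Bearing = atan2(Δeast, Δnorth) mod 360° = 314.26° ≈ 314°.

314°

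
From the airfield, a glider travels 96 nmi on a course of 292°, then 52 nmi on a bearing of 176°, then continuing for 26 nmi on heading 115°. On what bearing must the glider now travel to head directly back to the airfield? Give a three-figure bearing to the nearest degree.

066°

Leg 1 (292°, 96 nmi): east 96 sin 292° = -89.01, north 96 cos 292° = 35.96
Leg 2 (176°, 52 nmi): east 52 sin 176° = 3.63, north 52 cos 176° = -51.87
Leg 3 (115°, 26 nmi): east 26 sin 115° = 23.56, north 26 cos 115° = -10.99
Net displacement: -61.82 east, -26.90 north. Direction back to start is (61.82, 26.90): bearing = atan2(61.82, 26.90) mod 360° = 66.48° ≈ 066°.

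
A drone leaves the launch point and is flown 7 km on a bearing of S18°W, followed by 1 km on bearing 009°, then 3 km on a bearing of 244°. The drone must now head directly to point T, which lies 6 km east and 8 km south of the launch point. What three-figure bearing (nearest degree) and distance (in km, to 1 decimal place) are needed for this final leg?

Leg 1 (S18°W, 7 km): east 7 sin 198° = -2.16, north 7 cos 198° = -6.66
Leg 2 (009°, 1 km): east 1 sin 9° = 0.16, north 1 cos 9° = 0.99
Leg 3 (244°, 3 km): east 3 sin 244° = -2.70, north 3 cos 244° = -1.32
Current position: (-4.70, -6.98). Target: (6, -8). Remaining: Δeast = 10.70, Δnorth = -1.02.
Bearing = atan2(10.70, -1.02) mod 360° = 95.42°; distance = √((10.70)² + (-1.02)²) = 10.751 km.

095°, 10.8 km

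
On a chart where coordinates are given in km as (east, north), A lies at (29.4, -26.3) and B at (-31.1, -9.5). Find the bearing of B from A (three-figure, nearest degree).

286°

Δeast = -31.1 − 29.4 = -60.50; Δnorth = -9.5 − -26.3 = 16.80.
Bearing = atan2(Δeast, Δnorth) mod 360° = 285.52° ≈ 286°.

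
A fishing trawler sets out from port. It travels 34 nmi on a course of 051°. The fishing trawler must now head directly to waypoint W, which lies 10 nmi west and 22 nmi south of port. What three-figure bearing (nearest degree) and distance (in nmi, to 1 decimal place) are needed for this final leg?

Leg 1 (051°, 34 nmi): east 34 sin 51° = 26.42, north 34 cos 51° = 21.40
Current position: (26.42, 21.40). Target: (-10, -22). Remaining: Δeast = -36.42, Δnorth = -43.40.
Bearing = atan2(-36.42, -43.40) mod 360° = 220.01°; distance = √((-36.42)² + (-43.40)²) = 56.656 nmi.

220°, 56.7 nmi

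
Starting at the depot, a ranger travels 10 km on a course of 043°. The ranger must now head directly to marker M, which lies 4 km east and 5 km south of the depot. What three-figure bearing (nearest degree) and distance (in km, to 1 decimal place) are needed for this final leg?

193°, 12.6 km

Leg 1 (043°, 10 km): east 10 sin 43° = 6.82, north 10 cos 43° = 7.31
Current position: (6.82, 7.31). Target: (4, -5). Remaining: Δeast = -2.82, Δnorth = -12.31.
Bearing = atan2(-2.82, -12.31) mod 360° = 192.90°; distance = √((-2.82)² + (-12.31)²) = 12.632 km.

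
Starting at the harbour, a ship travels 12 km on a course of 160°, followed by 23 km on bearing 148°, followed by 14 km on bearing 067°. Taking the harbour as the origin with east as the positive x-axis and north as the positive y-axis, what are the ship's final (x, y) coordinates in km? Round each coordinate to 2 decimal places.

(29.18, -25.31)

Leg 1 (160°, 12 km): east 12 sin 160° = 4.10, north 12 cos 160° = -11.28
Leg 2 (148°, 23 km): east 23 sin 148° = 12.19, north 23 cos 148° = -19.51
Leg 3 (067°, 14 km): east 14 sin 67° = 12.89, north 14 cos 67° = 5.47
Summing: 29.18 km east, -25.31 km north → (29.18, -25.31).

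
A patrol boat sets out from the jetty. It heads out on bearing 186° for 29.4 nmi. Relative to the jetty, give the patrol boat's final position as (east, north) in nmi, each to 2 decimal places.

(-3.07, -29.24)

Leg 1 (186°, 29.4 nmi): east 29.4 sin 186° = -3.07, north 29.4 cos 186° = -29.24
Summing: -3.07 nmi east, -29.24 nmi north → (-3.07, -29.24).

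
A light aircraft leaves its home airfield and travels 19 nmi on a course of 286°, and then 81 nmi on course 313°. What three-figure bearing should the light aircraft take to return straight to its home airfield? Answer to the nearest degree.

Leg 1 (286°, 19 nmi): east 19 sin 286° = -18.26, north 19 cos 286° = 5.24
Leg 2 (313°, 81 nmi): east 81 sin 313° = -59.24, north 81 cos 313° = 55.24
Net displacement: -77.50 east, 60.48 north. Direction back to start is (77.50, -60.48): bearing = atan2(77.50, -60.48) mod 360° = 127.97° ≈ 128°.

128°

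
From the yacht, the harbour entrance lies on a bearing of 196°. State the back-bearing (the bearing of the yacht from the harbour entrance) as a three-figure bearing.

016°

Back-bearing = 196° − 180° = 016°.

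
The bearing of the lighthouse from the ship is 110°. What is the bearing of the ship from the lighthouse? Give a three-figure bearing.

Back-bearing = 110° + 180° = 290°.

290°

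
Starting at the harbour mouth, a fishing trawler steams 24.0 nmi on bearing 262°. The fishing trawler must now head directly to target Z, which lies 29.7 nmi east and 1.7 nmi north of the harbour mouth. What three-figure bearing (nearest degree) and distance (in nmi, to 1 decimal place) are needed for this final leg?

Leg 1 (262°, 24.0 nmi): east 24.0 sin 262° = -23.77, north 24.0 cos 262° = -3.34
Current position: (-23.77, -3.34). Target: (29.7, 1.7). Remaining: Δeast = 53.47, Δnorth = 5.04.
Bearing = atan2(53.47, 5.04) mod 360° = 84.61°; distance = √((53.47)² + (5.04)²) = 53.703 nmi.

085°, 53.7 nmi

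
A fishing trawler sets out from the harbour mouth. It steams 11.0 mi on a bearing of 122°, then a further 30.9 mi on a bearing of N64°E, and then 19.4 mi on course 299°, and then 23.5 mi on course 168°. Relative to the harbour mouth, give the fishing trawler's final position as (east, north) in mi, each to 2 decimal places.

Leg 1 (122°, 11.0 mi): east 11.0 sin 122° = 9.33, north 11.0 cos 122° = -5.83
Leg 2 (N64°E, 30.9 mi): east 30.9 sin 64° = 27.77, north 30.9 cos 64° = 13.55
Leg 3 (299°, 19.4 mi): east 19.4 sin 299° = -16.97, north 19.4 cos 299° = 9.41
Leg 4 (168°, 23.5 mi): east 23.5 sin 168° = 4.89, north 23.5 cos 168° = -22.99
Summing: 25.02 mi east, -5.86 mi north → (25.02, -5.86).

(25.02, -5.86)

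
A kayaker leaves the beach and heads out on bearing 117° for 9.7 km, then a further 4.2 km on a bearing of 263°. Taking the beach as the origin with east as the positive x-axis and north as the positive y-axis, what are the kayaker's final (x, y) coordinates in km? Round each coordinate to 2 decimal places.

(4.47, -4.92)

Leg 1 (117°, 9.7 km): east 9.7 sin 117° = 8.64, north 9.7 cos 117° = -4.40
Leg 2 (263°, 4.2 km): east 4.2 sin 263° = -4.17, north 4.2 cos 263° = -0.51
Summing: 4.47 km east, -4.92 km north → (4.47, -4.92).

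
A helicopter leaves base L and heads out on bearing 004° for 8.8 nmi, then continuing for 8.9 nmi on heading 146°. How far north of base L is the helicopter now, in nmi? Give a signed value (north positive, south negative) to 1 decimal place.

1.4 nmi

Leg 1 (004°, 8.8 nmi): east 8.8 sin 4° = 0.61, north 8.8 cos 4° = 8.78
Leg 2 (146°, 8.9 nmi): east 8.9 sin 146° = 4.98, north 8.9 cos 146° = -7.38
Net north component: 1.40 nmi.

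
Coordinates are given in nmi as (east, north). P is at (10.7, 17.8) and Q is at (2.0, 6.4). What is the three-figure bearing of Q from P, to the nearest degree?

217°

Δeast = 2.0 − 10.7 = -8.70; Δnorth = 6.4 − 17.8 = -11.40.
Bearing = atan2(Δeast, Δnorth) mod 360° = 217.35° ≈ 217°.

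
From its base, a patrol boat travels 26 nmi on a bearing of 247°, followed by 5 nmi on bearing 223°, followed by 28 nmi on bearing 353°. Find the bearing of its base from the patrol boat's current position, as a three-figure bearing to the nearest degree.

Leg 1 (247°, 26 nmi): east 26 sin 247° = -23.93, north 26 cos 247° = -10.16
Leg 2 (223°, 5 nmi): east 5 sin 223° = -3.41, north 5 cos 223° = -3.66
Leg 3 (353°, 28 nmi): east 28 sin 353° = -3.41, north 28 cos 353° = 27.79
Net displacement: -30.76 east, 13.98 north. Direction back to start is (30.76, -13.98): bearing = atan2(30.76, -13.98) mod 360° = 114.44° ≈ 114°.

114°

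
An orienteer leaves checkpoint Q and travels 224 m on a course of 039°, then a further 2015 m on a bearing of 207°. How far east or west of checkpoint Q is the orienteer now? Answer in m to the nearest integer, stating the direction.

Leg 1 (039°, 224 m): east 224 sin 39° = 140.97, north 224 cos 39° = 174.08
Leg 2 (207°, 2015 m): east 2015 sin 207° = -914.79, north 2015 cos 207° = -1795.38
Net east component: -773.82 m.

774 m west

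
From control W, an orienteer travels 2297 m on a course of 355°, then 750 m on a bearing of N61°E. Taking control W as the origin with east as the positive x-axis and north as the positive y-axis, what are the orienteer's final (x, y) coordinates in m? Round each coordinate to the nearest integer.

Leg 1 (355°, 2297 m): east 2297 sin 355° = -200.20, north 2297 cos 355° = 2288.26
Leg 2 (N61°E, 750 m): east 750 sin 61° = 655.96, north 750 cos 61° = 363.61
Summing: 455.77 m east, 2651.87 m north → (456, 2652).

(456, 2652)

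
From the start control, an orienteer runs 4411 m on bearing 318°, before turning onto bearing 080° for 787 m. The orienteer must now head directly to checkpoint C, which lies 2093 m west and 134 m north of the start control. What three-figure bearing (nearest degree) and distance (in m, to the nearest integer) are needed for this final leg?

Leg 1 (318°, 4411 m): east 4411 sin 318° = -2951.54, north 4411 cos 318° = 3278.01
Leg 2 (080°, 787 m): east 787 sin 80° = 775.04, north 787 cos 80° = 136.66
Current position: (-2176.49, 3414.67). Target: (-2093, 134). Remaining: Δeast = 83.49, Δnorth = -3280.67.
Bearing = atan2(83.49, -3280.67) mod 360° = 178.54°; distance = √((83.49)² + (-3280.67)²) = 3281.735 m.

179°, 3282 m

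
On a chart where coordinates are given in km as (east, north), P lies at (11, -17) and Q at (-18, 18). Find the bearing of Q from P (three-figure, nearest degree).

320°

Δeast = -18 − 11 = -29.00; Δnorth = 18 − -17 = 35.00.
Bearing = atan2(Δeast, Δnorth) mod 360° = 320.36° ≈ 320°.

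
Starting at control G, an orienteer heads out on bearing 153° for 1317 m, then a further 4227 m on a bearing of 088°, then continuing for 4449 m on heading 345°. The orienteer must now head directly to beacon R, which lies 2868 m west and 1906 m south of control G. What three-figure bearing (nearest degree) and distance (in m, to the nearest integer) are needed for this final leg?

Leg 1 (153°, 1317 m): east 1317 sin 153° = 597.91, north 1317 cos 153° = -1173.46
Leg 2 (088°, 4227 m): east 4227 sin 88° = 4224.43, north 4227 cos 88° = 147.52
Leg 3 (345°, 4449 m): east 4449 sin 345° = -1151.49, north 4449 cos 345° = 4297.40
Current position: (3670.84, 3271.47). Target: (-2868, -1906). Remaining: Δeast = -6538.84, Δnorth = -5177.47.
Bearing = atan2(-6538.84, -5177.47) mod 360° = 231.63°; distance = √((-6538.84)² + (-5177.47)²) = 8340.424 m.

232°, 8340 m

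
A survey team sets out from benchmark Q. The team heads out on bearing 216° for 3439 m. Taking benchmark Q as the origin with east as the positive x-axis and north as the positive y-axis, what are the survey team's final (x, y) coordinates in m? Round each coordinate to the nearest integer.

(-2021, -2782)

Leg 1 (216°, 3439 m): east 3439 sin 216° = -2021.39, north 3439 cos 216° = -2782.21
Summing: -2021.39 m east, -2782.21 m north → (-2021, -2782).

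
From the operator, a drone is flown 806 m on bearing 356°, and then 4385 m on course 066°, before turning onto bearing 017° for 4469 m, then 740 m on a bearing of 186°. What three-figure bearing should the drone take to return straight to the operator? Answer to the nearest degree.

Leg 1 (356°, 806 m): east 806 sin 356° = -56.22, north 806 cos 356° = 804.04
Leg 2 (066°, 4385 m): east 4385 sin 66° = 4005.90, north 4385 cos 66° = 1783.54
Leg 3 (017°, 4469 m): east 4469 sin 17° = 1306.61, north 4469 cos 17° = 4273.73
Leg 4 (186°, 740 m): east 740 sin 186° = -77.35, north 740 cos 186° = -735.95
Net displacement: 5178.93 east, 6125.36 north. Direction back to start is (-5178.93, -6125.36): bearing = atan2(-5178.93, -6125.36) mod 360° = 220.21° ≈ 220°.

220°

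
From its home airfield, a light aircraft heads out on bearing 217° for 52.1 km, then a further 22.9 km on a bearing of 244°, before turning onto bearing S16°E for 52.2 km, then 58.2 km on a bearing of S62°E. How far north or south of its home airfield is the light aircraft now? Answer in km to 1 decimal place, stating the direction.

129.1 km south

Leg 1 (217°, 52.1 km): east 52.1 sin 217° = -31.35, north 52.1 cos 217° = -41.61
Leg 2 (244°, 22.9 km): east 22.9 sin 244° = -20.58, north 22.9 cos 244° = -10.04
Leg 3 (S16°E, 52.2 km): east 52.2 sin 164° = 14.39, north 52.2 cos 164° = -50.18
Leg 4 (S62°E, 58.2 km): east 58.2 sin 118° = 51.39, north 58.2 cos 118° = -27.32
Net north component: -129.15 km.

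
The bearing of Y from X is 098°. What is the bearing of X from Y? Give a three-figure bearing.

278°

Back-bearing = 098° + 180° = 278°.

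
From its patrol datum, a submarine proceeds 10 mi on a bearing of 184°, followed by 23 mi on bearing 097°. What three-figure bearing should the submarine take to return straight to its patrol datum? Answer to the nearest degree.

Leg 1 (184°, 10 mi): east 10 sin 184° = -0.70, north 10 cos 184° = -9.98
Leg 2 (097°, 23 mi): east 23 sin 97° = 22.83, north 23 cos 97° = -2.80
Net displacement: 22.13 east, -12.78 north. Direction back to start is (-22.13, 12.78): bearing = atan2(-22.13, 12.78) mod 360° = 300.00° ≈ 300°.

300°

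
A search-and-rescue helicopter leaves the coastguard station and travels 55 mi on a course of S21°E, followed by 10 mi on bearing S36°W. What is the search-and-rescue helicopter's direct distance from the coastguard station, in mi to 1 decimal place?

61.0 mi

Leg 1 (S21°E, 55 mi): east 55 sin 159° = 19.71, north 55 cos 159° = -51.35
Leg 2 (S36°W, 10 mi): east 10 sin 216° = -5.88, north 10 cos 216° = -8.09
Net: 13.83 east, -59.44 north. Distance = √((13.83)² + (-59.44)²) = 61.025 mi.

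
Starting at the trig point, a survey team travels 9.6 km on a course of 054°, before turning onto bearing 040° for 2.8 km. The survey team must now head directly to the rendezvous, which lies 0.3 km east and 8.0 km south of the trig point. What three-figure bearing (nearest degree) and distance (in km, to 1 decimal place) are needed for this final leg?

210°, 18.3 km

Leg 1 (054°, 9.6 km): east 9.6 sin 54° = 7.77, north 9.6 cos 54° = 5.64
Leg 2 (040°, 2.8 km): east 2.8 sin 40° = 1.80, north 2.8 cos 40° = 2.14
Current position: (9.57, 7.79). Target: (0.3, -8.0). Remaining: Δeast = -9.27, Δnorth = -15.79.
Bearing = atan2(-9.27, -15.79) mod 360° = 210.41°; distance = √((-9.27)² + (-15.79)²) = 18.306 km.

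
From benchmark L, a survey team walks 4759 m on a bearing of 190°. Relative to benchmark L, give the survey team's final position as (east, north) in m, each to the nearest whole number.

(-826, -4687)

Leg 1 (190°, 4759 m): east 4759 sin 190° = -826.39, north 4759 cos 190° = -4686.70
Summing: -826.39 m east, -4686.70 m north → (-826, -4687).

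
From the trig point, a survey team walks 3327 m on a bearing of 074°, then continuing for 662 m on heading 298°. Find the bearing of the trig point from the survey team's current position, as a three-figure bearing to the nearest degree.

245°

Leg 1 (074°, 3327 m): east 3327 sin 74° = 3198.12, north 3327 cos 74° = 917.05
Leg 2 (298°, 662 m): east 662 sin 298° = -584.51, north 662 cos 298° = 310.79
Net displacement: 2613.61 east, 1227.84 north. Direction back to start is (-2613.61, -1227.84): bearing = atan2(-2613.61, -1227.84) mod 360° = 244.84° ≈ 245°.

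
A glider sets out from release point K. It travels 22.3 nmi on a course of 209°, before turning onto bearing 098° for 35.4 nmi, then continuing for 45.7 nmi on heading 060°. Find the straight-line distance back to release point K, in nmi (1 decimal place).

63.8 nmi

Leg 1 (209°, 22.3 nmi): east 22.3 sin 209° = -10.81, north 22.3 cos 209° = -19.50
Leg 2 (098°, 35.4 nmi): east 35.4 sin 98° = 35.06, north 35.4 cos 98° = -4.93
Leg 3 (060°, 45.7 nmi): east 45.7 sin 60° = 39.58, north 45.7 cos 60° = 22.85
Net: 63.82 east, -1.58 north. Distance = √((63.82)² + (-1.58)²) = 63.841 nmi.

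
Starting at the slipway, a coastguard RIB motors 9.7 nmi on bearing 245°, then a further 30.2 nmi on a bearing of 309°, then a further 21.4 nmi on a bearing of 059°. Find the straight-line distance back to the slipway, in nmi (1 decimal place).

Leg 1 (245°, 9.7 nmi): east 9.7 sin 245° = -8.79, north 9.7 cos 245° = -4.10
Leg 2 (309°, 30.2 nmi): east 30.2 sin 309° = -23.47, north 30.2 cos 309° = 19.01
Leg 3 (059°, 21.4 nmi): east 21.4 sin 59° = 18.34, north 21.4 cos 59° = 11.02
Net: -13.92 east, 25.93 north. Distance = √((-13.92)² + (25.93)²) = 29.427 nmi.

29.4 nmi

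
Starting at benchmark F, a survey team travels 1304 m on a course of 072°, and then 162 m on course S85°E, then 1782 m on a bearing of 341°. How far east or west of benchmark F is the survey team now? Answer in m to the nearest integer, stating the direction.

Leg 1 (072°, 1304 m): east 1304 sin 72° = 1240.18, north 1304 cos 72° = 402.96
Leg 2 (S85°E, 162 m): east 162 sin 95° = 161.38, north 162 cos 95° = -14.12
Leg 3 (341°, 1782 m): east 1782 sin 341° = -580.16, north 1782 cos 341° = 1684.91
Net east component: 821.40 m.

821 m east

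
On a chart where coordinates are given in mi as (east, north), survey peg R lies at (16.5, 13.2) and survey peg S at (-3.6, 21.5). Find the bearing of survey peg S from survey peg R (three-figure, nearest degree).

292°

Δeast = -3.6 − 16.5 = -20.10; Δnorth = 21.5 − 13.2 = 8.30.
Bearing = atan2(Δeast, Δnorth) mod 360° = 292.44° ≈ 292°.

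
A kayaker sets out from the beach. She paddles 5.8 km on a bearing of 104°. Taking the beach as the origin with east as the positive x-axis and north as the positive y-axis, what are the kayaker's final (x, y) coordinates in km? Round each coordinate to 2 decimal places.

(5.63, -1.40)

Leg 1 (104°, 5.8 km): east 5.8 sin 104° = 5.63, north 5.8 cos 104° = -1.40
Summing: 5.63 km east, -1.40 km north → (5.63, -1.40).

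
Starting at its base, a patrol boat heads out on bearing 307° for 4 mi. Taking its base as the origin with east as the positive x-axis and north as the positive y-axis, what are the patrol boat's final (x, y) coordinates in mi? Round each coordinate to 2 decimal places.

Leg 1 (307°, 4 mi): east 4 sin 307° = -3.19, north 4 cos 307° = 2.41
Summing: -3.19 mi east, 2.41 mi north → (-3.19, 2.41).

(-3.19, 2.41)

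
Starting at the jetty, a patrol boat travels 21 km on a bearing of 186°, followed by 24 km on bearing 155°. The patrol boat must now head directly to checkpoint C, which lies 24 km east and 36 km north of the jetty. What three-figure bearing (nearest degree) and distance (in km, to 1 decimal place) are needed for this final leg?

Leg 1 (186°, 21 km): east 21 sin 186° = -2.20, north 21 cos 186° = -20.88
Leg 2 (155°, 24 km): east 24 sin 155° = 10.14, north 24 cos 155° = -21.75
Current position: (7.95, -42.64). Target: (24, 36). Remaining: Δeast = 16.05, Δnorth = 78.64.
Bearing = atan2(16.05, 78.64) mod 360° = 11.54°; distance = √((16.05)² + (78.64)²) = 80.258 km.

012°, 80.3 km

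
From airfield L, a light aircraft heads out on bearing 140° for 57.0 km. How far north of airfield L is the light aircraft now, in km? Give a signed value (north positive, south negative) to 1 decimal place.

-43.7 km

Leg 1 (140°, 57.0 km): east 57.0 sin 140° = 36.64, north 57.0 cos 140° = -43.66
Net north component: -43.66 km.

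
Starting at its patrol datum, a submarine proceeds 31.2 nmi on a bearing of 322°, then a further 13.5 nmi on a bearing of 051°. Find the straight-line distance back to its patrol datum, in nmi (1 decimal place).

34.2 nmi

Leg 1 (322°, 31.2 nmi): east 31.2 sin 322° = -19.21, north 31.2 cos 322° = 24.59
Leg 2 (051°, 13.5 nmi): east 13.5 sin 51° = 10.49, north 13.5 cos 51° = 8.50
Net: -8.72 east, 33.08 north. Distance = √((-8.72)² + (33.08)²) = 34.211 nmi.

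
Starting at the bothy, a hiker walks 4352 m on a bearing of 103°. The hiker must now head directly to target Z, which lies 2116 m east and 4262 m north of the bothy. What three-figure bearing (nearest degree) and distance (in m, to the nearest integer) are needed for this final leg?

Leg 1 (103°, 4352 m): east 4352 sin 103° = 4240.46, north 4352 cos 103° = -978.99
Current position: (4240.46, -978.99). Target: (2116, 4262). Remaining: Δeast = -2124.46, Δnorth = 5240.99.
Bearing = atan2(-2124.46, 5240.99) mod 360° = 337.93°; distance = √((-2124.46)² + (5240.99)²) = 5655.198 m.

338°, 5655 m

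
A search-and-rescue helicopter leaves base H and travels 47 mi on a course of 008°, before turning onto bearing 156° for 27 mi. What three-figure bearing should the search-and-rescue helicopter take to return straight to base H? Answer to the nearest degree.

219°

Leg 1 (008°, 47 mi): east 47 sin 8° = 6.54, north 47 cos 8° = 46.54
Leg 2 (156°, 27 mi): east 27 sin 156° = 10.98, north 27 cos 156° = -24.67
Net displacement: 17.52 east, 21.88 north. Direction back to start is (-17.52, -21.88): bearing = atan2(-17.52, -21.88) mod 360° = 218.69° ≈ 219°.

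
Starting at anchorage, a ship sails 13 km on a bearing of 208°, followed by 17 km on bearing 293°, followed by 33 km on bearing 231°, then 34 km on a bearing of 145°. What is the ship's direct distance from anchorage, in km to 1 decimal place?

Leg 1 (208°, 13 km): east 13 sin 208° = -6.10, north 13 cos 208° = -11.48
Leg 2 (293°, 17 km): east 17 sin 293° = -15.65, north 17 cos 293° = 6.64
Leg 3 (231°, 33 km): east 33 sin 231° = -25.65, north 33 cos 231° = -20.77
Leg 4 (145°, 34 km): east 34 sin 145° = 19.50, north 34 cos 145° = -27.85
Net: -27.90 east, -53.45 north. Distance = √((-27.90)² + (-53.45)²) = 60.296 km.

60.3 km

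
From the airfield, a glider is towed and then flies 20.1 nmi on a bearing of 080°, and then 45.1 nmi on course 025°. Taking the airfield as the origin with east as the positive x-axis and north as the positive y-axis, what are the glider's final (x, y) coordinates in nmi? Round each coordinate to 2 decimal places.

(38.85, 44.36)

Leg 1 (080°, 20.1 nmi): east 20.1 sin 80° = 19.79, north 20.1 cos 80° = 3.49
Leg 2 (025°, 45.1 nmi): east 45.1 sin 25° = 19.06, north 45.1 cos 25° = 40.87
Summing: 38.85 nmi east, 44.36 nmi north → (38.85, 44.36).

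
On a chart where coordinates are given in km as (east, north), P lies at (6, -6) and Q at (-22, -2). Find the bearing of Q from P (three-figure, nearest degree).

Δeast = -22 − 6 = -28.00; Δnorth = -2 − -6 = 4.00.
Bearing = atan2(Δeast, Δnorth) mod 360° = 278.13° ≈ 278°.

278°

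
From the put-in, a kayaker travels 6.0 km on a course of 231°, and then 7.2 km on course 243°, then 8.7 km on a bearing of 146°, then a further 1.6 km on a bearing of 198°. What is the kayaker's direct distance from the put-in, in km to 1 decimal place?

Leg 1 (231°, 6.0 km): east 6.0 sin 231° = -4.66, north 6.0 cos 231° = -3.78
Leg 2 (243°, 7.2 km): east 7.2 sin 243° = -6.42, north 7.2 cos 243° = -3.27
Leg 3 (146°, 8.7 km): east 8.7 sin 146° = 4.86, north 8.7 cos 146° = -7.21
Leg 4 (198°, 1.6 km): east 1.6 sin 198° = -0.49, north 1.6 cos 198° = -1.52
Net: -6.71 east, -15.78 north. Distance = √((-6.71)² + (-15.78)²) = 17.145 km.

17.1 km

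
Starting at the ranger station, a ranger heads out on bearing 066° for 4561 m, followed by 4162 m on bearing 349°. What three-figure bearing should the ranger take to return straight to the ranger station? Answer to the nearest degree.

210°

Leg 1 (066°, 4561 m): east 4561 sin 66° = 4166.68, north 4561 cos 66° = 1855.13
Leg 2 (349°, 4162 m): east 4162 sin 349° = -794.15, north 4162 cos 349° = 4085.53
Net displacement: 3372.53 east, 5940.66 north. Direction back to start is (-3372.53, -5940.66): bearing = atan2(-3372.53, -5940.66) mod 360° = 209.58° ≈ 210°.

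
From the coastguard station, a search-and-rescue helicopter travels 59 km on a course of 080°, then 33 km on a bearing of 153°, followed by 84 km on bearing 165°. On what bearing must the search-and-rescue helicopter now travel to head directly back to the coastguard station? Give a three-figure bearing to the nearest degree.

Leg 1 (080°, 59 km): east 59 sin 80° = 58.10, north 59 cos 80° = 10.25
Leg 2 (153°, 33 km): east 33 sin 153° = 14.98, north 33 cos 153° = -29.40
Leg 3 (165°, 84 km): east 84 sin 165° = 21.74, north 84 cos 165° = -81.14
Net displacement: 94.83 east, -100.30 north. Direction back to start is (-94.83, 100.30): bearing = atan2(-94.83, 100.30) mod 360° = 316.61° ≈ 317°.

317°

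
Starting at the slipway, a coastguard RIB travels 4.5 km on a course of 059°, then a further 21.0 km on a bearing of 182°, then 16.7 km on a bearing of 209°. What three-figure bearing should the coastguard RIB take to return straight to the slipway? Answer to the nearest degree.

008°

Leg 1 (059°, 4.5 km): east 4.5 sin 59° = 3.86, north 4.5 cos 59° = 2.32
Leg 2 (182°, 21.0 km): east 21.0 sin 182° = -0.73, north 21.0 cos 182° = -20.99
Leg 3 (209°, 16.7 km): east 16.7 sin 209° = -8.10, north 16.7 cos 209° = -14.61
Net displacement: -4.97 east, -33.28 north. Direction back to start is (4.97, 33.28): bearing = atan2(4.97, 33.28) mod 360° = 8.50° ≈ 008°.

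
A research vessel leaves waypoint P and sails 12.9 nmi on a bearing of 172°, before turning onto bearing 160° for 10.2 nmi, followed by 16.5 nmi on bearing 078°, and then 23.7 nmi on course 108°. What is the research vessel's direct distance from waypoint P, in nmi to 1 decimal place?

51.2 nmi

Leg 1 (172°, 12.9 nmi): east 12.9 sin 172° = 1.80, north 12.9 cos 172° = -12.77
Leg 2 (160°, 10.2 nmi): east 10.2 sin 160° = 3.49, north 10.2 cos 160° = -9.58
Leg 3 (078°, 16.5 nmi): east 16.5 sin 78° = 16.14, north 16.5 cos 78° = 3.43
Leg 4 (108°, 23.7 nmi): east 23.7 sin 108° = 22.54, north 23.7 cos 108° = -7.32
Net: 43.96 east, -26.25 north. Distance = √((43.96)² + (-26.25)²) = 51.205 nmi.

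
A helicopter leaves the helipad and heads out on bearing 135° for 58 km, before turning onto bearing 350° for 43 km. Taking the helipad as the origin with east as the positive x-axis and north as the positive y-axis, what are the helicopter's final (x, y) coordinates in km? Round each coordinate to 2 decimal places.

Leg 1 (135°, 58 km): east 58 sin 135° = 41.01, north 58 cos 135° = -41.01
Leg 2 (350°, 43 km): east 43 sin 350° = -7.47, north 43 cos 350° = 42.35
Summing: 33.55 km east, 1.33 km north → (33.55, 1.33).

(33.55, 1.33)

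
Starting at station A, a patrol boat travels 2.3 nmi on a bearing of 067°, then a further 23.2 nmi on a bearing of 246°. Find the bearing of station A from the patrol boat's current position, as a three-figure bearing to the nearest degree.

Leg 1 (067°, 2.3 nmi): east 2.3 sin 67° = 2.12, north 2.3 cos 67° = 0.90
Leg 2 (246°, 23.2 nmi): east 23.2 sin 246° = -21.19, north 23.2 cos 246° = -9.44
Net displacement: -19.08 east, -8.54 north. Direction back to start is (19.08, 8.54): bearing = atan2(19.08, 8.54) mod 360° = 65.89° ≈ 066°.

066°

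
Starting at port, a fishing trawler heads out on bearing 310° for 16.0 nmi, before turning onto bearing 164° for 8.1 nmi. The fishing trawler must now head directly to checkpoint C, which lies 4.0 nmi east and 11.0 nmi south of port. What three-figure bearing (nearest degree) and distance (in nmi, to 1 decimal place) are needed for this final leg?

Leg 1 (310°, 16.0 nmi): east 16.0 sin 310° = -12.26, north 16.0 cos 310° = 10.28
Leg 2 (164°, 8.1 nmi): east 8.1 sin 164° = 2.23, north 8.1 cos 164° = -7.79
Current position: (-10.02, 2.50). Target: (4.0, -11.0). Remaining: Δeast = 14.02, Δnorth = -13.50.
Bearing = atan2(14.02, -13.50) mod 360° = 133.91°; distance = √((14.02)² + (-13.50)²) = 19.465 nmi.

134°, 19.5 nmi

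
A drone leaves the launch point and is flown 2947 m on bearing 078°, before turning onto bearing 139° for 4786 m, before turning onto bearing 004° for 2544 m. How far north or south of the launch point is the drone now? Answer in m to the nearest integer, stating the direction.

Leg 1 (078°, 2947 m): east 2947 sin 78° = 2882.60, north 2947 cos 78° = 612.72
Leg 2 (139°, 4786 m): east 4786 sin 139° = 3139.90, north 4786 cos 139° = -3612.04
Leg 3 (004°, 2544 m): east 2544 sin 4° = 177.46, north 2544 cos 4° = 2537.80
Net north component: -461.52 m.

462 m south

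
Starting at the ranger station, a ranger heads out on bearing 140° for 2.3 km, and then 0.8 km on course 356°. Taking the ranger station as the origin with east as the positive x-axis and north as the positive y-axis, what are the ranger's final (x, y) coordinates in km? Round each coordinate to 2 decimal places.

Leg 1 (140°, 2.3 km): east 2.3 sin 140° = 1.48, north 2.3 cos 140° = -1.76
Leg 2 (356°, 0.8 km): east 0.8 sin 356° = -0.06, north 0.8 cos 356° = 0.80
Summing: 1.42 km east, -0.96 km north → (1.42, -0.96).

(1.42, -0.96)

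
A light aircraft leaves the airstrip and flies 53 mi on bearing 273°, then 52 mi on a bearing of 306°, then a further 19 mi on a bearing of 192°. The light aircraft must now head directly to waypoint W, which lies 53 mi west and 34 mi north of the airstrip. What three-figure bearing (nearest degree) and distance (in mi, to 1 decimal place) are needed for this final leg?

Leg 1 (273°, 53 mi): east 53 sin 273° = -52.93, north 53 cos 273° = 2.77
Leg 2 (306°, 52 mi): east 52 sin 306° = -42.07, north 52 cos 306° = 30.56
Leg 3 (192°, 19 mi): east 19 sin 192° = -3.95, north 19 cos 192° = -18.58
Current position: (-98.95, 14.75). Target: (-53, 34). Remaining: Δeast = 45.95, Δnorth = 19.25.
Bearing = atan2(45.95, 19.25) mod 360° = 67.27°; distance = √((45.95)² + (19.25)²) = 49.815 mi.

067°, 49.8 mi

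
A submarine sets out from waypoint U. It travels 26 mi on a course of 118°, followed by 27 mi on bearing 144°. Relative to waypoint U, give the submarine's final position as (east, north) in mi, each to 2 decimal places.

Leg 1 (118°, 26 mi): east 26 sin 118° = 22.96, north 26 cos 118° = -12.21
Leg 2 (144°, 27 mi): east 27 sin 144° = 15.87, north 27 cos 144° = -21.84
Summing: 38.83 mi east, -34.05 mi north → (38.83, -34.05).

(38.83, -34.05)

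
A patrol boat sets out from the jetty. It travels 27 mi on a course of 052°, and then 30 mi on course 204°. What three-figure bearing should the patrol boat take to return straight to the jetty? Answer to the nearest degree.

320°

Leg 1 (052°, 27 mi): east 27 sin 52° = 21.28, north 27 cos 52° = 16.62
Leg 2 (204°, 30 mi): east 30 sin 204° = -12.20, north 30 cos 204° = -27.41
Net displacement: 9.07 east, -10.78 north. Direction back to start is (-9.07, 10.78): bearing = atan2(-9.07, 10.78) mod 360° = 319.92° ≈ 320°.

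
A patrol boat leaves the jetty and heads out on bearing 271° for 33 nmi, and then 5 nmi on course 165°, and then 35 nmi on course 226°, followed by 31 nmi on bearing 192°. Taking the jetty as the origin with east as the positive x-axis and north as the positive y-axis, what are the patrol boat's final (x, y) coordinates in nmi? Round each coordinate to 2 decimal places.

Leg 1 (271°, 33 nmi): east 33 sin 271° = -32.99, north 33 cos 271° = 0.58
Leg 2 (165°, 5 nmi): east 5 sin 165° = 1.29, north 5 cos 165° = -4.83
Leg 3 (226°, 35 nmi): east 35 sin 226° = -25.18, north 35 cos 226° = -24.31
Leg 4 (192°, 31 nmi): east 31 sin 192° = -6.45, north 31 cos 192° = -30.32
Summing: -63.32 nmi east, -58.89 nmi north → (-63.32, -58.89).

(-63.32, -58.89)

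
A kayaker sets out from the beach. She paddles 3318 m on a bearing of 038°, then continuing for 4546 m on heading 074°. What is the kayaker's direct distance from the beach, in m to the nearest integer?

7489 m

Leg 1 (038°, 3318 m): east 3318 sin 38° = 2042.76, north 3318 cos 38° = 2614.62
Leg 2 (074°, 4546 m): east 4546 sin 74° = 4369.90, north 4546 cos 74° = 1253.05
Net: 6412.66 east, 3867.67 north. Distance = √((6412.66)² + (3867.67)²) = 7488.729 m.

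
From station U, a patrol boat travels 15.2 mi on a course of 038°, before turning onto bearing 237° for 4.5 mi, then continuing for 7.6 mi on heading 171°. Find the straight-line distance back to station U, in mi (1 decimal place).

7.1 mi

Leg 1 (038°, 15.2 mi): east 15.2 sin 38° = 9.36, north 15.2 cos 38° = 11.98
Leg 2 (237°, 4.5 mi): east 4.5 sin 237° = -3.77, north 4.5 cos 237° = -2.45
Leg 3 (171°, 7.6 mi): east 7.6 sin 171° = 1.19, north 7.6 cos 171° = -7.51
Net: 6.77 east, 2.02 north. Distance = √((6.77)² + (2.02)²) = 7.068 mi.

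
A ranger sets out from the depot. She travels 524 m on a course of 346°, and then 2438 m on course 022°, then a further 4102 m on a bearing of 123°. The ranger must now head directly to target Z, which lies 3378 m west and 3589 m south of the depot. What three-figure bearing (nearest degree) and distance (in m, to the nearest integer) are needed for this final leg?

Leg 1 (346°, 524 m): east 524 sin 346° = -126.77, north 524 cos 346° = 508.43
Leg 2 (022°, 2438 m): east 2438 sin 22° = 913.29, north 2438 cos 22° = 2260.47
Leg 3 (123°, 4102 m): east 4102 sin 123° = 3440.23, north 4102 cos 123° = -2234.11
Current position: (4226.75, 534.80). Target: (-3378, -3589). Remaining: Δeast = -7604.75, Δnorth = -4123.80.
Bearing = atan2(-7604.75, -4123.80) mod 360° = 241.53°; distance = √((-7604.75)² + (-4123.80)²) = 8650.893 m.

242°, 8651 m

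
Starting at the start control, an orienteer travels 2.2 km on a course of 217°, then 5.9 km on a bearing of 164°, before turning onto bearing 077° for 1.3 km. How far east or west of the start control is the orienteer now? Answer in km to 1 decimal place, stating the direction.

Leg 1 (217°, 2.2 km): east 2.2 sin 217° = -1.32, north 2.2 cos 217° = -1.76
Leg 2 (164°, 5.9 km): east 5.9 sin 164° = 1.63, north 5.9 cos 164° = -5.67
Leg 3 (077°, 1.3 km): east 1.3 sin 77° = 1.27, north 1.3 cos 77° = 0.29
Net east component: 1.57 km.

1.6 km east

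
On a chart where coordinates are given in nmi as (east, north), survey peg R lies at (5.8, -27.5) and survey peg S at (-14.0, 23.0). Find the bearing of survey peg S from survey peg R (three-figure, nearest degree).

339°

Δeast = -14.0 − 5.8 = -19.80; Δnorth = 23.0 − -27.5 = 50.50.
Bearing = atan2(Δeast, Δnorth) mod 360° = 338.59° ≈ 339°.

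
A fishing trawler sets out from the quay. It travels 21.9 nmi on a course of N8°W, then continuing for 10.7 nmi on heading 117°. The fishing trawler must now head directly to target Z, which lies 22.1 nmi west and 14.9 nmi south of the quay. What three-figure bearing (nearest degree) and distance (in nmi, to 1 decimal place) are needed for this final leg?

Leg 1 (N8°W, 21.9 nmi): east 21.9 sin 352° = -3.05, north 21.9 cos 352° = 21.69
Leg 2 (117°, 10.7 nmi): east 10.7 sin 117° = 9.53, north 10.7 cos 117° = -4.86
Current position: (6.49, 16.83). Target: (-22.1, -14.9). Remaining: Δeast = -28.59, Δnorth = -31.73.
Bearing = atan2(-28.59, -31.73) mod 360° = 222.02°; distance = √((-28.59)² + (-31.73)²) = 42.707 nmi.

222°, 42.7 nmi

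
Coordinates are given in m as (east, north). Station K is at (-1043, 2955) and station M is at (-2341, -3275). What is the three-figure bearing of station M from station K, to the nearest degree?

Δeast = -2341 − -1043 = -1298.00; Δnorth = -3275 − 2955 = -6230.00.
Bearing = atan2(Δeast, Δnorth) mod 360° = 191.77° ≈ 192°.

192°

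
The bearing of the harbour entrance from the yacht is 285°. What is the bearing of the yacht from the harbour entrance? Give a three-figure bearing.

Back-bearing = 285° − 180° = 105°.

105°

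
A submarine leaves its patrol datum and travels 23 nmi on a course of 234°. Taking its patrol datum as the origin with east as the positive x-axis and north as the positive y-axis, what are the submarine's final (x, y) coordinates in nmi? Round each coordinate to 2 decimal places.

Leg 1 (234°, 23 nmi): east 23 sin 234° = -18.61, north 23 cos 234° = -13.52
Summing: -18.61 nmi east, -13.52 nmi north → (-18.61, -13.52).

(-18.61, -13.52)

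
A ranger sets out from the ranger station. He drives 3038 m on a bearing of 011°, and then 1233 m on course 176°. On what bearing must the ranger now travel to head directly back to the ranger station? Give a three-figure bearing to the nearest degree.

Leg 1 (011°, 3038 m): east 3038 sin 11° = 579.68, north 3038 cos 11° = 2982.18
Leg 2 (176°, 1233 m): east 1233 sin 176° = 86.01, north 1233 cos 176° = -1230.00
Net displacement: 665.69 east, 1752.19 north. Direction back to start is (-665.69, -1752.19): bearing = atan2(-665.69, -1752.19) mod 360° = 200.80° ≈ 201°.

201°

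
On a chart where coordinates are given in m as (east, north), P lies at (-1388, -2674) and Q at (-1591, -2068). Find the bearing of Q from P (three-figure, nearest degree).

Δeast = -1591 − -1388 = -203.00; Δnorth = -2068 − -2674 = 606.00.
Bearing = atan2(Δeast, Δnorth) mod 360° = 341.48° ≈ 341°.

341°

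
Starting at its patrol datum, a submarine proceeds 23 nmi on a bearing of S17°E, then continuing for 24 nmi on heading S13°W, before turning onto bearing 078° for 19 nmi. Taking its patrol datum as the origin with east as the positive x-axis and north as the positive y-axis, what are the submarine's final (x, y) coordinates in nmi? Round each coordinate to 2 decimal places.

(19.91, -41.43)

Leg 1 (S17°E, 23 nmi): east 23 sin 163° = 6.72, north 23 cos 163° = -22.00
Leg 2 (S13°W, 24 nmi): east 24 sin 193° = -5.40, north 24 cos 193° = -23.38
Leg 3 (078°, 19 nmi): east 19 sin 78° = 18.58, north 19 cos 78° = 3.95
Summing: 19.91 nmi east, -41.43 nmi north → (19.91, -41.43).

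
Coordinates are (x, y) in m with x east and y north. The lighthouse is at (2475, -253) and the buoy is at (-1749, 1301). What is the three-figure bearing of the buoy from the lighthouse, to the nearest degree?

290°

Δeast = -1749 − 2475 = -4224.00; Δnorth = 1301 − -253 = 1554.00.
Bearing = atan2(Δeast, Δnorth) mod 360° = 290.20° ≈ 290°.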